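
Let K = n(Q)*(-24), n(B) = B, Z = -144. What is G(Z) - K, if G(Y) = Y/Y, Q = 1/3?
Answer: 9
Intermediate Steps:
Q = 1/3 ≈ 0.33333
G(Y) = 1
K = -8 (K = (1/3)*(-24) = -8)
G(Z) - K = 1 - 1*(-8) = 1 + 8 = 9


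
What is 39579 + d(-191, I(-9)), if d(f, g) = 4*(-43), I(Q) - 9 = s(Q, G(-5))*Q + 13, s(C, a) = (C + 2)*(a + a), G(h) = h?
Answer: 39407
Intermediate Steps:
s(C, a) = 2*a*(2 + C) (s(C, a) = (2 + C)*(2*a) = 2*a*(2 + C))
I(Q) = 22 + Q*(-20 - 10*Q) (I(Q) = 9 + ((2*(-5)*(2 + Q))*Q + 13) = 9 + ((-20 - 10*Q)*Q + 13) = 9 + (Q*(-20 - 10*Q) + 13) = 9 + (13 + Q*(-20 - 10*Q)) = 22 + Q*(-20 - 10*Q))
d(f, g) = -172
39579 + d(-191, I(-9)) = 39579 - 172 = 39407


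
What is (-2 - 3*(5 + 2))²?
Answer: 529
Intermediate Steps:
(-2 - 3*(5 + 2))² = (-2 - 3*7)² = (-2 - 21)² = (-23)² = 529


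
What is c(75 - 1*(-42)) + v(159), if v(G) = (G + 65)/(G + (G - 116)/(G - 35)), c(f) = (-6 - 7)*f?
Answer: -30025663/19759 ≈ -1519.6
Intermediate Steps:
c(f) = -13*f
v(G) = (65 + G)/(G + (-116 + G)/(-35 + G))
c(75 - 1*(-42)) + v(159) = -13*(75 - 1*(-42)) + (2275 - 1*159² - 30*159)/(116 - 1*159² + 34*159) = -13*(75 + 42) + (2275 - 1*25281 - 4770)/(116 - 1*25281 + 5406) = -13*117 + (2275 - 25281 - 4770)/(116 - 25281 + 5406) = -1521 - 27776/(-19759) = -1521 - 1/19759*(-27776) = -1521 + 27776/19759 = -30025663/19759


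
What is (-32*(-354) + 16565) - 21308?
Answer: 6585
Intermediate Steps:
(-32*(-354) + 16565) - 21308 = (11328 + 16565) - 21308 = 27893 - 21308 = 6585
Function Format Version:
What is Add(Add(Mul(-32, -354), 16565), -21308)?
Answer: 6585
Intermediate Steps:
Add(Add(Mul(-32, -354), 16565), -21308) = Add(Add(11328, 16565), -21308) = Add(27893, -21308) = 6585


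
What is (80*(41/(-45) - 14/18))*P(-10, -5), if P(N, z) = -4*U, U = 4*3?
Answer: 19456/3 ≈ 6485.3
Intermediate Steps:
U = 12
P(N, z) = -48 (P(N, z) = -4*12 = -48)
(80*(41/(-45) - 14/18))*P(-10, -5) = (80*(41/(-45) - 14/18))*(-48) = (80*(41*(-1/45) - 14*1/18))*(-48) = (80*(-41/45 - 7/9))*(-48) = (80*(-76/45))*(-48) = -1216/9*(-48) = 19456/3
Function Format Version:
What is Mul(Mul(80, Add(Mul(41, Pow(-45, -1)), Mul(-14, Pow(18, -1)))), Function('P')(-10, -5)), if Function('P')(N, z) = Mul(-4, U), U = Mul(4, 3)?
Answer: Rational(19456, 3) ≈ 6485.3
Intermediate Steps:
U = 12
Function('P')(N, z) = -48 (Function('P')(N, z) = Mul(-4, 12) = -48)
Mul(Mul(80, Add(Mul(41, Pow(-45, -1)), Mul(-14, Pow(18, -1)))), Function('P')(-10, -5)) = Mul(Mul(80, Add(Mul(41, Pow(-45, -1)), Mul(-14, Pow(18, -1)))), -48) = Mul(Mul(80, Add(Mul(41, Rational(-1, 45)), Mul(-14, Rational(1, 18)))), -48) = Mul(Mul(80, Add(Rational(-41, 45), Rational(-7, 9))), -48) = Mul(Mul(80, Rational(-76, 45)), -48) = Mul(Rational(-1216, 9), -48) = Rational(19456, 3)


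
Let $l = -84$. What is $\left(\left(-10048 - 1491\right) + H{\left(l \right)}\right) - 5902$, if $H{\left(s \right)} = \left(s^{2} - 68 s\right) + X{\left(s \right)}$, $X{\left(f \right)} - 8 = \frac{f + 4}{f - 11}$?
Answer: $- \frac{88619}{19} \approx -4664.2$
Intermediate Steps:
$X{\left(f \right)} = 8 + \frac{4 + f}{-11 + f}$ ($X{\left(f \right)} = 8 + \frac{f + 4}{f - 11} = 8 + \frac{4 + f}{-11 + f}$)
$H{\left(s \right)} = s^{2} - 68 s + \frac{3 \left(-28 + 3 s\right)}{-11 + s}$ ($H{\left(s \right)} = \left(s^{2} - 68 s\right) + \frac{3 \left(-28 + 3 s\right)}{-11 + s} = s^{2} - 68 s + \frac{3 \left(-28 + 3 s\right)}{-11 + s}$)
$\left(\left(-10048 - 1491\right) + H{\left(l \right)}\right) - 5902 = \left(\left(-10048 - 1491\right) + \frac{-84 + 9 \left(-84\right) - 84 \left(-68 - 84\right) \left(-11 - 84\right)}{-11 - 84}\right) - 5902 = \left(-11539 + \frac{-84 - 756 - \left(-12768\right) \left(-95\right)}{-95}\right) - 5902 = \left(-11539 - \frac{-84 - 756 - 1212960}{95}\right) - 5902 = \left(-11539 - - \frac{242760}{19}\right) - 5902 = \left(-11539 + \frac{242760}{19}\right) - 5902 = \frac{23519}{19} - 5902 = - \frac{88619}{19}$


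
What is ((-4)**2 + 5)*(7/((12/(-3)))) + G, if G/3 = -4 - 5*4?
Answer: -435/4 ≈ -108.75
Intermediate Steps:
G = -72 (G = 3*(-4 - 5*4) = 3*(-4 - 20) = 3*(-24) = -72)
((-4)**2 + 5)*(7/((12/(-3)))) + G = ((-4)**2 + 5)*(7/((12/(-3)))) - 72 = (16 + 5)*(7/((12*(-1/3)))) - 72 = 21*(7/(-4)) - 72 = 21*(7*(-1/4)) - 72 = 21*(-7/4) - 72 = -147/4 - 72 = -435/4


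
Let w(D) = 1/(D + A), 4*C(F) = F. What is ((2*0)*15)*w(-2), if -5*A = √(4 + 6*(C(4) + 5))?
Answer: 0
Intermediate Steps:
C(F) = F/4
A = -2*√10/5 (A = -√(4 + 6*((¼)*4 + 5))/5 = -√(4 + 6*(1 + 5))/5 = -√(4 + 6*6)/5 = -√(4 + 36)/5 = -2*√10/5 ≈ -1.2649)
w(D) = 1/(D - 2*√10/5)
((2*0)*15)*w(-2) = ((2*0)*15)*(5/(-2*√10 + 5*(-2))) = (0*15)*(5/(-2*√10 - 10)) = 0*(5/(-10 - 2*√10)) = 0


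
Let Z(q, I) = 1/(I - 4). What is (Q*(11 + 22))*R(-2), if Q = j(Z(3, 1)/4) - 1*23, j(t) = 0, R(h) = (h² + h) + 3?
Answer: -3795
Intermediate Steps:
Z(q, I) = 1/(-4 + I)
R(h) = 3 + h + h² (R(h) = (h + h²) + 3 = 3 + h + h²)
Q = -23 (Q = 0 - 1*23 = 0 - 23 = -23)
(Q*(11 + 22))*R(-2) = (-23*(11 + 22))*(3 - 2 + (-2)²) = (-23*33)*(3 - 2 + 4) = -759*5 = -3795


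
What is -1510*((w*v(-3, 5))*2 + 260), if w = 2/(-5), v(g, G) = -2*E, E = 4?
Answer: -402264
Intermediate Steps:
v(g, G) = -8 (v(g, G) = -2*4 = -8)
w = -2/5 (w = 2*(-1/5) = -2/5 ≈ -0.40000)
-1510*((w*v(-3, 5))*2 + 260) = -1510*(-2/5*(-8)*2 + 260) = -1510*((16/5)*2 + 260) = -1510*(32/5 + 260) = -1510*1332/5 = -402264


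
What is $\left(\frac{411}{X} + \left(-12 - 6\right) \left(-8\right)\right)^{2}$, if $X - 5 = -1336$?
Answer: $\frac{36577710009}{1771561} \approx 20647.0$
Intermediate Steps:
$X = -1331$ ($X = 5 - 1336 = -1331$)
$\left(\frac{411}{X} + \left(-12 - 6\right) \left(-8\right)\right)^{2} = \left(\frac{411}{-1331} + \left(-12 - 6\right) \left(-8\right)\right)^{2} = \left(411 \left(- \frac{1}{1331}\right) - -144\right)^{2} = \left(- \frac{411}{1331} + 144\right)^{2} = \left(\frac{191253}{1331}\right)^{2} = \frac{36577710009}{1771561}$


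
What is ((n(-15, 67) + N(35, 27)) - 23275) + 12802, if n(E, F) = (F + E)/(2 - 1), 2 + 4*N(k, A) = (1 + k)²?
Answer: -20195/2 ≈ -10098.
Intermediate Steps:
N(k, A) = -½ + (1 + k)²/4
n(E, F) = E + F (n(E, F) = (E + F)/1 = (E + F)*1 = E + F)
((n(-15, 67) + N(35, 27)) - 23275) + 12802 = (((-15 + 67) + (-½ + (1 + 35)²/4)) - 23275) + 12802 = ((52 + (-½ + (¼)*36²)) - 23275) + 12802 = ((52 + (-½ + (¼)*1296)) - 23275) + 12802 = ((52 + (-½ + 324)) - 23275) + 12802 = ((52 + 647/2) - 23275) + 12802 = (751/2 - 23275) + 12802 = -45799/2 + 12802 = -20195/2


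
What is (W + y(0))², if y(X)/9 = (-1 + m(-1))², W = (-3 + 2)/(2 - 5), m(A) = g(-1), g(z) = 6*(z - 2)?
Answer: 95023504/9 ≈ 1.0558e+7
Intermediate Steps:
g(z) = -12 + 6*z (g(z) = 6*(-2 + z) = -12 + 6*z)
m(A) = -18 (m(A) = -12 + 6*(-1) = -12 - 6 = -18)
W = ⅓ (W = -1/(-3) = -1*(-⅓) = ⅓ ≈ 0.33333)
y(X) = 3249 (y(X) = 9*(-1 - 18)² = 9*(-19)² = 9*361 = 3249)
(W + y(0))² = (⅓ + 3249)² = (9748/3)² = 95023504/9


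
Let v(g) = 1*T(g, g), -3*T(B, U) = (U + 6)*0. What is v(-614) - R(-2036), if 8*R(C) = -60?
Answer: 15/2 ≈ 7.5000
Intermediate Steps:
T(B, U) = 0 (T(B, U) = -(U + 6)*0/3 = -(6 + U)*0/3 = -⅓*0 = 0)
R(C) = -15/2 (R(C) = (⅛)*(-60) = -15/2)
v(g) = 0 (v(g) = 1*0 = 0)
v(-614) - R(-2036) = 0 - 1*(-15/2) = 0 + 15/2 = 15/2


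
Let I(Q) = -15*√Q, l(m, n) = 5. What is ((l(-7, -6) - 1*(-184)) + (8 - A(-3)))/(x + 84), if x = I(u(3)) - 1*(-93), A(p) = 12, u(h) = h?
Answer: 10915/10218 + 925*√3/10218 ≈ 1.2250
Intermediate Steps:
x = 93 - 15*√3 (x = -15*√3 - 1*(-93) = -15*√3 + 93 = 93 - 15*√3 ≈ 67.019)
((l(-7, -6) - 1*(-184)) + (8 - A(-3)))/(x + 84) = ((5 - 1*(-184)) + (8 - 1*12))/((93 - 15*√3) + 84) = ((5 + 184) + (8 - 12))/(177 - 15*√3) = (189 - 4)/(177 - 15*√3) = 185/(177 - 15*√3)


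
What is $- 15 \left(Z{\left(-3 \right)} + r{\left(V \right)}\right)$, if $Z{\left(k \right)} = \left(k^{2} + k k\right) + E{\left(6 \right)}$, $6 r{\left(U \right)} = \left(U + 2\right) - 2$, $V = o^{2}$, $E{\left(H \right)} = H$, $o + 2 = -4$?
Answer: $-450$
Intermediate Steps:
$o = -6$ ($o = -2 - 4 = -6$)
$V = 36$ ($V = \left(-6\right)^{2} = 36$)
$r{\left(U \right)} = \frac{U}{6}$ ($r{\left(U \right)} = \frac{\left(U + 2\right) - 2}{6} = \frac{\left(2 + U\right) - 2}{6} = \frac{U}{6}$)
$Z{\left(k \right)} = 6 + 2 k^{2}$ ($Z{\left(k \right)} = \left(k^{2} + k k\right) + 6 = \left(k^{2} + k^{2}\right) + 6 = 2 k^{2} + 6 = 6 + 2 k^{2}$)
$- 15 \left(Z{\left(-3 \right)} + r{\left(V \right)}\right) = - 15 \left(\left(6 + 2 \left(-3\right)^{2}\right) + \frac{1}{6} \cdot 36\right) = - 15 \left(\left(6 + 2 \cdot 9\right) + 6\right) = - 15 \left(\left(6 + 18\right) + 6\right) = - 15 \left(24 + 6\right) = \left(-15\right) 30 = -450$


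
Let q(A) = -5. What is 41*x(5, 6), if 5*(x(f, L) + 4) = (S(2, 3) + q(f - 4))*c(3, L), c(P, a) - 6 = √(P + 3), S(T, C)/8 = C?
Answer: 3854/5 + 779*√6/5 ≈ 1152.4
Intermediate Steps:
S(T, C) = 8*C
c(P, a) = 6 + √(3 + P) (c(P, a) = 6 + √(P + 3) = 6 + √(3 + P))
x(f, L) = 94/5 + 19*√6/5 (x(f, L) = -4 + ((8*3 - 5)*(6 + √(3 + 3)))/5 = -4 + ((24 - 5)*(6 + √6))/5 = -4 + (19*(6 + √6))/5 = -4 + (114 + 19*√6)/5 = -4 + (114/5 + 19*√6/5) = 94/5 + 19*√6/5)
41*x(5, 6) = 41*(94/5 + 19*√6/5) = 3854/5 + 779*√6/5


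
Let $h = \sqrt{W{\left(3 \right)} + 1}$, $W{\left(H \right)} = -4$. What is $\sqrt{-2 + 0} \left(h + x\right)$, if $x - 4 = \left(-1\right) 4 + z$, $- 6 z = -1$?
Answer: $- \sqrt{6} + \frac{i \sqrt{2}}{6} \approx -2.4495 + 0.2357 i$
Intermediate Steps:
$z = \frac{1}{6}$ ($z = \left(- \frac{1}{6}\right) \left(-1\right) = \frac{1}{6} \approx 0.16667$)
$h = i \sqrt{3}$ ($h = \sqrt{-4 + 1} = \sqrt{-3} = i \sqrt{3} \approx 1.732 i$)
$x = \frac{1}{6}$ ($x = 4 + \left(\left(-1\right) 4 + \frac{1}{6}\right) = 4 + \left(-4 + \frac{1}{6}\right) = 4 - \frac{23}{6} = \frac{1}{6} \approx 0.16667$)
$\sqrt{-2 + 0} \left(h + x\right) = \sqrt{-2 + 0} \left(i \sqrt{3} + \frac{1}{6}\right) = \sqrt{-2} \left(\frac{1}{6} + i \sqrt{3}\right) = i \sqrt{2} \left(\frac{1}{6} + i \sqrt{3}\right)$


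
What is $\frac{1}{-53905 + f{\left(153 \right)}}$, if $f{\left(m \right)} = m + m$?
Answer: $- \frac{1}{53599} \approx -1.8657 \cdot 10^{-5}$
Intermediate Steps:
$f{\left(m \right)} = 2 m$
$\frac{1}{-53905 + f{\left(153 \right)}} = \frac{1}{-53905 + 2 \cdot 153} = \frac{1}{-53905 + 306} = \frac{1}{-53599} = - \frac{1}{53599}$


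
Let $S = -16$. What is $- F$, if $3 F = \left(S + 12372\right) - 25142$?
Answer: $4262$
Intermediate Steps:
$F = -4262$ ($F = \frac{\left(-16 + 12372\right) - 25142}{3} = \frac{12356 - 25142}{3} = \frac{1}{3} \left(-12786\right) = -4262$)
$- F = \left(-1\right) \left(-4262\right) = 4262$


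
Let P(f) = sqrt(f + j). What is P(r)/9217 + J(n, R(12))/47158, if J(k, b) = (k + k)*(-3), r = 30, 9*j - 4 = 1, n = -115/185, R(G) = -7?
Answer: 69/872423 + 5*sqrt(11)/27651 ≈ 0.00067882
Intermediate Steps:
n = -23/37 (n = -115*1/185 = -23/37 ≈ -0.62162)
j = 5/9 (j = 4/9 + (1/9)*1 = 4/9 + 1/9 = 5/9 ≈ 0.55556)
J(k, b) = -6*k (J(k, b) = (2*k)*(-3) = -6*k)
P(f) = sqrt(5/9 + f) (P(f) = sqrt(f + 5/9) = sqrt(5/9 + f))
P(r)/9217 + J(n, R(12))/47158 = (sqrt(5 + 9*30)/3)/9217 - 6*(-23/37)/47158 = (sqrt(5 + 270)/3)*(1/9217) + (138/37)*(1/47158) = (sqrt(275)/3)*(1/9217) + 69/872423 = ((5*sqrt(11))/3)*(1/9217) + 69/872423 = (5*sqrt(11)/3)*(1/9217) + 69/872423 = 5*sqrt(11)/27651 + 69/872423 = 69/872423 + 5*sqrt(11)/27651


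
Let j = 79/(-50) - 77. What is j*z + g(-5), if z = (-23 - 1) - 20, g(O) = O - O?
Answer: 86438/25 ≈ 3457.5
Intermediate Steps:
g(O) = 0
j = -3929/50 (j = 79*(-1/50) - 77 = -79/50 - 77 = -3929/50 ≈ -78.580)
z = -44 (z = -24 - 20 = -44)
j*z + g(-5) = -3929/50*(-44) + 0 = 86438/25 + 0 = 86438/25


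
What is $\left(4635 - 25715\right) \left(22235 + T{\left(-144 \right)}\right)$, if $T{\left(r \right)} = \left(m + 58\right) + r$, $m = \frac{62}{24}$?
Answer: $- \frac{1400866130}{3} \approx -4.6696 \cdot 10^{8}$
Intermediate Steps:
$m = \frac{31}{12}$ ($m = 62 \cdot \frac{1}{24} = \frac{31}{12} \approx 2.5833$)
$T{\left(r \right)} = \frac{727}{12} + r$ ($T{\left(r \right)} = \left(\frac{31}{12} + 58\right) + r = \frac{727}{12} + r$)
$\left(4635 - 25715\right) \left(22235 + T{\left(-144 \right)}\right) = \left(4635 - 25715\right) \left(22235 + \left(\frac{727}{12} - 144\right)\right) = - 21080 \left(22235 - \frac{1001}{12}\right) = \left(-21080\right) \frac{265819}{12} = - \frac{1400866130}{3}$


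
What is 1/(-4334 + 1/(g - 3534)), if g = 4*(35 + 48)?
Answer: -3202/13877469 ≈ -0.00023073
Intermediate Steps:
g = 332 (g = 4*83 = 332)
1/(-4334 + 1/(g - 3534)) = 1/(-4334 + 1/(332 - 3534)) = 1/(-4334 + 1/(-3202)) = 1/(-4334 - 1/3202) = 1/(-13877469/3202) = -3202/13877469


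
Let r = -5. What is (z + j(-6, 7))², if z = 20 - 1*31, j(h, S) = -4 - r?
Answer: 100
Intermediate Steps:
j(h, S) = 1 (j(h, S) = -4 - 1*(-5) = -4 + 5 = 1)
z = -11 (z = 20 - 31 = -11)
(z + j(-6, 7))² = (-11 + 1)² = (-10)² = 100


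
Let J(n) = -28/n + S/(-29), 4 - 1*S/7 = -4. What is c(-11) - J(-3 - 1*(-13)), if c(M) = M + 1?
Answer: -764/145 ≈ -5.2690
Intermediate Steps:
S = 56 (S = 28 - 7*(-4) = 28 + 28 = 56)
c(M) = 1 + M
J(n) = -56/29 - 28/n (J(n) = -28/n + 56/(-29) = -28/n + 56*(-1/29) = -28/n - 56/29 = -56/29 - 28/n)
c(-11) - J(-3 - 1*(-13)) = (1 - 11) - (-56/29 - 28/(-3 - 1*(-13))) = -10 - (-56/29 - 28/(-3 + 13)) = -10 - (-56/29 - 28/10) = -10 - (-56/29 - 28*⅒) = -10 - (-56/29 - 14/5) = -10 - 1*(-686/145) = -10 + 686/145 = -764/145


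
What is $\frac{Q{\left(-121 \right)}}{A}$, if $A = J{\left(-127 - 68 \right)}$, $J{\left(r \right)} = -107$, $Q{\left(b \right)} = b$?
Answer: $\frac{121}{107} \approx 1.1308$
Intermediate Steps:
$A = -107$
$\frac{Q{\left(-121 \right)}}{A} = - \frac{121}{-107} = \left(-121\right) \left(- \frac{1}{107}\right) = \frac{121}{107}$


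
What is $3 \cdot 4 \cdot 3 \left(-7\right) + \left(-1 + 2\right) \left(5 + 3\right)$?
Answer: $-244$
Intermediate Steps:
$3 \cdot 4 \cdot 3 \left(-7\right) + \left(-1 + 2\right) \left(5 + 3\right) = 12 \cdot 3 \left(-7\right) + 1 \cdot 8 = 36 \left(-7\right) + 8 = -252 + 8 = -244$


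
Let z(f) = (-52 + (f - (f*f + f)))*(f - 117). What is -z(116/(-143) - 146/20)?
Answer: -43094097263309/2924207000 ≈ -14737.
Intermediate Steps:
z(f) = (-117 + f)*(-52 - f**2) (z(f) = (-52 + (f - (f**2 + f)))*(-117 + f) = (-52 + (f - (f + f**2)))*(-117 + f) = (-52 + (f + (-f - f**2)))*(-117 + f) = (-52 - f**2)*(-117 + f) = (-117 + f)*(-52 - f**2))
-z(116/(-143) - 146/20) = -(6084 - (116/(-143) - 146/20)**3 - 52*(116/(-143) - 146/20) + 117*(116/(-143) - 146/20)**2) = -(6084 - (116*(-1/143) - 146*1/20)**3 - 52*(116*(-1/143) - 146*1/20) + 117*(116*(-1/143) - 146*1/20)**2) = -(6084 - (-116/143 - 73/10)**3 - 52*(-116/143 - 73/10) + 117*(-116/143 - 73/10)**2) = -(6084 - (-11599/1430)**3 - 52*(-11599/1430) + 117*(-11599/1430)**2) = -(6084 - 1*(-1560492354799/2924207000) + 23198/55 + 117*(134536801/2044900)) = -(6084 + 1560492354799/2924207000 + 23198/55 + 1210831209/157300) = -1*43094097263309/2924207000 = -43094097263309/2924207000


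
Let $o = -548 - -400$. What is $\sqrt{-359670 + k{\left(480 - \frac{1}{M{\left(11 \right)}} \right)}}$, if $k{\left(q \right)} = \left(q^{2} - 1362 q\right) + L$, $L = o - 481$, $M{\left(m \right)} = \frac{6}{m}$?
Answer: $\frac{i \sqrt{28185071}}{6} \approx 884.83 i$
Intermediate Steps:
$o = -148$ ($o = -548 + 400 = -148$)
$L = -629$ ($L = -148 - 481 = -629$)
$k{\left(q \right)} = -629 + q^{2} - 1362 q$ ($k{\left(q \right)} = \left(q^{2} - 1362 q\right) - 629 = -629 + q^{2} - 1362 q$)
$\sqrt{-359670 + k{\left(480 - \frac{1}{M{\left(11 \right)}} \right)}} = \sqrt{-359670 - \left(629 - \left(480 - \frac{1}{6 \cdot \frac{1}{11}}\right)^{2} + 1362 \left(480 - \frac{1}{6 \cdot \frac{1}{11}}\right)\right)} = \sqrt{-359670 - \left(629 - \left(480 - \frac{1}{\frac{6}{11}}\right)^{2} + 1362 \left(480 - \frac{1}{\frac{6}{11}}\right)\right)} = \sqrt{-359670 - \left(629 - \left(480 - \frac{11}{6}\right)^{2} + 1362 \left(480 - \frac{11}{6}\right)\right)} = \sqrt{-359670 - \left(651892 - \frac{8231161}{36}\right)} = \sqrt{-359670 - \frac{15236951}{36}} = \sqrt{- \frac{28185071}{36}} = \frac{i \sqrt{28185071}}{6}$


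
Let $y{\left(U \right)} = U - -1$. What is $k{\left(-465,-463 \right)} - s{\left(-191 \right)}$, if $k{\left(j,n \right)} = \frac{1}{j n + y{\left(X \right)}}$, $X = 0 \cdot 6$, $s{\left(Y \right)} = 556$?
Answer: $- \frac{119704575}{215296} \approx -556.0$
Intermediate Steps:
$X = 0$
$y{\left(U \right)} = 1 + U$ ($y{\left(U \right)} = U + 1 = 1 + U$)
$k{\left(j,n \right)} = \frac{1}{1 + j n}$ ($k{\left(j,n \right)} = \frac{1}{j n + \left(1 + 0\right)} = \frac{1}{j n + 1} = \frac{1}{1 + j n}$)
$k{\left(-465,-463 \right)} - s{\left(-191 \right)} = \frac{1}{1 - -215295} - 556 = \frac{1}{1 + 215295} - 556 = \frac{1}{215296} - 556 = - \frac{119704575}{215296}$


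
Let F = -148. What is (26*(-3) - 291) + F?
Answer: -517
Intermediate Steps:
(26*(-3) - 291) + F = (26*(-3) - 291) - 148 = (-78 - 291) - 148 = -369 - 148 = -517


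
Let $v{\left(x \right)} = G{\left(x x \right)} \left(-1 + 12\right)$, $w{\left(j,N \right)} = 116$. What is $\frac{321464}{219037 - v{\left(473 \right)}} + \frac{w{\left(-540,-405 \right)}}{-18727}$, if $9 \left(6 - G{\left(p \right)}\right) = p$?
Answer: $\frac{26833211512}{41496766033} \approx 0.64663$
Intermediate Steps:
$G{\left(p \right)} = 6 - \frac{p}{9}$
$v{\left(x \right)} = 66 - \frac{11 x^{2}}{9}$ ($v{\left(x \right)} = \left(6 - \frac{x x}{9}\right) \left(-1 + 12\right) = \left(6 - \frac{x^{2}}{9}\right) 11 = 66 - \frac{11 x^{2}}{9}$)
$\frac{321464}{219037 - v{\left(473 \right)}} + \frac{w{\left(-540,-405 \right)}}{-18727} = \frac{321464}{219037 - \left(66 - \frac{11 \cdot 473^{2}}{9}\right)} + \frac{116}{-18727} = \frac{321464}{219037 - \left(66 - \frac{2461019}{9}\right)} + 116 \left(- \frac{1}{18727}\right) = \frac{321464}{219037 - \left(66 - \frac{2461019}{9}\right)} - \frac{116}{18727} = \frac{321464}{219037 - - \frac{2460425}{9}} - \frac{116}{18727} = \frac{321464}{219037 + \frac{2460425}{9}} - \frac{116}{18727} = \frac{321464}{\frac{4431758}{9}} - \frac{116}{18727} = 321464 \cdot \frac{9}{4431758} - \frac{116}{18727} = \frac{1446588}{2215879} - \frac{116}{18727} = \frac{26833211512}{41496766033}$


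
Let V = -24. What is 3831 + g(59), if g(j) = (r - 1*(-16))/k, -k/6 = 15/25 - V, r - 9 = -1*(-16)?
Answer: 68953/18 ≈ 3830.7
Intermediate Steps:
r = 25 (r = 9 - 1*(-16) = 9 + 16 = 25)
k = -738/5 (k = -6*(15/25 - 1*(-24)) = -6*(15*(1/25) + 24) = -6*(⅗ + 24) = -6*123/5 = -738/5 ≈ -147.60)
g(j) = -5/18 (g(j) = (25 - 1*(-16))/(-738/5) = (25 + 16)*(-5/738) = 41*(-5/738) = -5/18)
3831 + g(59) = 3831 - 5/18 = 68953/18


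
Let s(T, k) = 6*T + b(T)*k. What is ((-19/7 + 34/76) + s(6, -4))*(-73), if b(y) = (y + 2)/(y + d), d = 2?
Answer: -577357/266 ≈ -2170.5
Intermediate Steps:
b(y) = 1 (b(y) = (y + 2)/(y + 2) = (2 + y)/(2 + y) = 1)
s(T, k) = k + 6*T (s(T, k) = 6*T + 1*k = 6*T + k = k + 6*T)
((-19/7 + 34/76) + s(6, -4))*(-73) = ((-19/7 + 34/76) + (-4 + 6*6))*(-73) = ((-19*1/7 + 34*(1/76)) + (-4 + 36))*(-73) = ((-19/7 + 17/38) + 32)*(-73) = (-603/266 + 32)*(-73) = (7909/266)*(-73) = -577357/266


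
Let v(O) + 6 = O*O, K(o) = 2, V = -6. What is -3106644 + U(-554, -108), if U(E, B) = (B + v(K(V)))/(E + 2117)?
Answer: -4855684682/1563 ≈ -3.1066e+6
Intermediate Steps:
v(O) = -6 + O**2 (v(O) = -6 + O*O = -6 + O**2)
U(E, B) = (-2 + B)/(2117 + E) (U(E, B) = (B + (-6 + 2**2))/(E + 2117) = (B + (-6 + 4))/(2117 + E) = (B - 2)/(2117 + E) = (-2 + B)/(2117 + E))
-3106644 + U(-554, -108) = -3106644 + (-2 - 108)/(2117 - 554) = -3106644 - 110/1563 = -4855684682/1563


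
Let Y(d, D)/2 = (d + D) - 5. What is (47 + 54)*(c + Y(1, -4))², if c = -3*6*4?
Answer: 782144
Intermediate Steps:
Y(d, D) = -10 + 2*D + 2*d (Y(d, D) = 2*((d + D) - 5) = 2*((D + d) - 5) = 2*(-5 + D + d) = -10 + 2*D + 2*d)
c = -72 (c = -18*4 = -72)
(47 + 54)*(c + Y(1, -4))² = (47 + 54)*(-72 + (-10 + 2*(-4) + 2*1))² = 101*(-72 + (-10 - 8 + 2))² = 101*(-72 - 16)² = 101*(-88)² = 101*7744 = 782144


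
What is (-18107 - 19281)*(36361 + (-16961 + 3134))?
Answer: -842501192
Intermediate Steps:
(-18107 - 19281)*(36361 + (-16961 + 3134)) = -37388*(36361 - 13827) = -37388*22534 = -842501192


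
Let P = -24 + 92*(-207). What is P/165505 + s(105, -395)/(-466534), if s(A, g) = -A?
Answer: -8878492287/77213709670 ≈ -0.11499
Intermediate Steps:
P = -19068 (P = -24 - 19044 = -19068)
P/165505 + s(105, -395)/(-466534) = -19068/165505 - 1*105/(-466534) = -19068*1/165505 - 105*(-1/466534) = -19068/165505 + 105/466534 = -8878492287/77213709670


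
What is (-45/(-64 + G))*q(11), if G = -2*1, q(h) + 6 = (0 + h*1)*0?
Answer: -45/11 ≈ -4.0909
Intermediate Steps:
q(h) = -6 (q(h) = -6 + (0 + h*1)*0 = -6 + (0 + h)*0 = -6 + h*0 = -6 + 0 = -6)
G = -2
(-45/(-64 + G))*q(11) = -45/(-64 - 2)*(-6) = -45/(-66)*(-6) = -45*(-1/66)*(-6) = (15/22)*(-6) = -45/11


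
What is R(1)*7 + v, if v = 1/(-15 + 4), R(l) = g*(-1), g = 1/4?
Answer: -81/44 ≈ -1.8409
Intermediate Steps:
g = 1/4 ≈ 0.25000
R(l) = -1/4 (R(l) = (1/4)*(-1) = -1/4)
v = -1/11 (v = 1/(-11) = -1/11 ≈ -0.090909)
R(1)*7 + v = -1/4*7 - 1/11 = -7/4 - 1/11 = -81/44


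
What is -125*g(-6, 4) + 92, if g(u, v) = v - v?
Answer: 92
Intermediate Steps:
g(u, v) = 0
-125*g(-6, 4) + 92 = -125*0 + 92 = 0 + 92 = 92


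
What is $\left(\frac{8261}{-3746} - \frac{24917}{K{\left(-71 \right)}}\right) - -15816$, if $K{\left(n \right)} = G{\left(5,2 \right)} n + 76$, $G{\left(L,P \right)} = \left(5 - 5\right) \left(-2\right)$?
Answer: $\frac{2204392509}{142348} \approx 15486.0$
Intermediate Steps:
$G{\left(L,P \right)} = 0$ ($G{\left(L,P \right)} = 0 \left(-2\right) = 0$)
$K{\left(n \right)} = 76$ ($K{\left(n \right)} = 0 n + 76 = 0 + 76 = 76$)
$\left(\frac{8261}{-3746} - \frac{24917}{K{\left(-71 \right)}}\right) - -15816 = \left(\frac{8261}{-3746} - \frac{24917}{76}\right) - -15816 = \left(8261 \left(- \frac{1}{3746}\right) - \frac{24917}{76}\right) + 15816 = \left(- \frac{8261}{3746} - \frac{24917}{76}\right) + 15816 = - \frac{46983459}{142348} + 15816 = \frac{2204392509}{142348}$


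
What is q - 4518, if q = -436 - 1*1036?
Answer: -5990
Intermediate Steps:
q = -1472 (q = -436 - 1036 = -1472)
q - 4518 = -1472 - 4518 = -5990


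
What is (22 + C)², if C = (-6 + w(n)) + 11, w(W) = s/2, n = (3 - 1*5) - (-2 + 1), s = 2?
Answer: 784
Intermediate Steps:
n = -1 (n = (3 - 5) - 1*(-1) = -2 + 1 = -1)
w(W) = 1 (w(W) = 2/2 = 2*(½) = 1)
C = 6 (C = (-6 + 1) + 11 = -5 + 11 = 6)
(22 + C)² = (22 + 6)² = 28² = 784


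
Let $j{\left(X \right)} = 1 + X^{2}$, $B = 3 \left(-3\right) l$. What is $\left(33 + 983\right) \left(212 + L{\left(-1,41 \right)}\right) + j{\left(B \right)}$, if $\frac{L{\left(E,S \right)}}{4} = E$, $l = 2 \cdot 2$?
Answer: $212625$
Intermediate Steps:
$l = 4$
$L{\left(E,S \right)} = 4 E$
$B = -36$ ($B = 3 \left(-3\right) 4 = \left(-9\right) 4 = -36$)
$\left(33 + 983\right) \left(212 + L{\left(-1,41 \right)}\right) + j{\left(B \right)} = \left(33 + 983\right) \left(212 + 4 \left(-1\right)\right) + \left(1 + \left(-36\right)^{2}\right) = 1016 \left(212 - 4\right) + \left(1 + 1296\right) = 1016 \cdot 208 + 1297 = 211328 + 1297 = 212625$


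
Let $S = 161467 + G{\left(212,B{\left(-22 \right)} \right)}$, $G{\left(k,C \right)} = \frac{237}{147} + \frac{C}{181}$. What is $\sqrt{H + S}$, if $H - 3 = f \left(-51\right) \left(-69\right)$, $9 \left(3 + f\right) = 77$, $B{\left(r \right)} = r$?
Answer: $\frac{\sqrt{290591807781}}{1267} \approx 425.47$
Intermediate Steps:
$G{\left(k,C \right)} = \frac{79}{49} + \frac{C}{181}$ ($G{\left(k,C \right)} = 237 \cdot \frac{1}{147} + C \frac{1}{181} = \frac{79}{49} + \frac{C}{181}$)
$f = \frac{50}{9}$ ($f = -3 + \frac{1}{9} \cdot 77 = -3 + \frac{77}{9} = \frac{50}{9} \approx 5.5556$)
$S = \frac{1432064044}{8869}$ ($S = 161467 + \left(\frac{79}{49} + \frac{1}{181} \left(-22\right)\right) = 161467 + \left(\frac{79}{49} - \frac{22}{181}\right) = 161467 + \frac{13221}{8869} = \frac{1432064044}{8869} \approx 1.6147 \cdot 10^{5}$)
$H = 19553$ ($H = 3 + \frac{50}{9} \left(-51\right) \left(-69\right) = 3 - -19550 = 3 + 19550 = 19553$)
$\sqrt{H + S} = \sqrt{19553 + \frac{1432064044}{8869}} = \sqrt{\frac{1605479601}{8869}} = \frac{\sqrt{290591807781}}{1267}$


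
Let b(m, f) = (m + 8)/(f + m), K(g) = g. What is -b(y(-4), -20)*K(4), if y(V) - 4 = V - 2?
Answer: 12/11 ≈ 1.0909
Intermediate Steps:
y(V) = 2 + V (y(V) = 4 + (V - 2) = 4 + (-2 + V) = 2 + V)
b(m, f) = (8 + m)/(f + m)
-b(y(-4), -20)*K(4) = -(8 + (2 - 4))/(-20 + (2 - 4))*4 = -(8 - 2)/(-20 - 2)*4 = -6/(-22)*4 = -(-1/22*6)*4 = -(-3)*4/11 = -1*(-12/11) = 12/11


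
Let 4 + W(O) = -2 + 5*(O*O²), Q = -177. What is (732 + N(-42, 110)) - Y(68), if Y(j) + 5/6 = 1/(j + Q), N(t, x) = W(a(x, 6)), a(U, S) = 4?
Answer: 684635/654 ≈ 1046.8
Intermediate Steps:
W(O) = -6 + 5*O³ (W(O) = -4 + (-2 + 5*(O*O²)) = -4 + (-2 + 5*O³) = -6 + 5*O³)
N(t, x) = 314 (N(t, x) = -6 + 5*4³ = -6 + 5*64 = -6 + 320 = 314)
Y(j) = -⅚ + 1/(-177 + j) (Y(j) = -⅚ + 1/(j - 177) = -⅚ + 1/(-177 + j))
(732 + N(-42, 110)) - Y(68) = (732 + 314) - (891 - 5*68)/(6*(-177 + 68)) = 1046 - (891 - 340)/(6*(-109)) = 1046 - (-1)*551/(6*109) = 1046 - 1*(-551/654) = 1046 + 551/654 = 684635/654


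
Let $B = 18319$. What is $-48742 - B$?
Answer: $-67061$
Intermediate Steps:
$-48742 - B = -48742 - 18319 = -67061$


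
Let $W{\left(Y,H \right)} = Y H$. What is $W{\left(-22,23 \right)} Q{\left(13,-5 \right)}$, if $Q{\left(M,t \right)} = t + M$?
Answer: $-4048$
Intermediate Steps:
$W{\left(Y,H \right)} = H Y$
$Q{\left(M,t \right)} = M + t$
$W{\left(-22,23 \right)} Q{\left(13,-5 \right)} = 23 \left(-22\right) \left(13 - 5\right) = \left(-506\right) 8 = -4048$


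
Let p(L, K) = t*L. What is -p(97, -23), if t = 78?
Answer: -7566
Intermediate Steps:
p(L, K) = 78*L
-p(97, -23) = -78*97 = -1*7566 = -7566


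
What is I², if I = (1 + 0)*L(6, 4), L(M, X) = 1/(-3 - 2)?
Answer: 1/25 ≈ 0.040000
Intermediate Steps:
L(M, X) = -⅕ (L(M, X) = 1/(-5) = -⅕)
I = -⅕ (I = (1 + 0)*(-⅕) = 1*(-⅕) = -⅕ ≈ -0.20000)
I² = (-⅕)² = 1/25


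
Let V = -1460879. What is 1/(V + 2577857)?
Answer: 1/1116978 ≈ 8.9527e-7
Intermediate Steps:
1/(V + 2577857) = 1/(-1460879 + 2577857) = 1/1116978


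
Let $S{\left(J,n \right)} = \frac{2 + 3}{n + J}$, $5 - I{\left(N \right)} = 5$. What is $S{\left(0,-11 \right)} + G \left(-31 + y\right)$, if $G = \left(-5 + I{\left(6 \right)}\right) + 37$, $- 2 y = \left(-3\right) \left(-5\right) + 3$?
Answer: $- \frac{14085}{11} \approx -1280.5$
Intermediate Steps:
$I{\left(N \right)} = 0$ ($I{\left(N \right)} = 5 - 5 = 0$)
$S{\left(J,n \right)} = \frac{5}{J + n}$
$y = -9$ ($y = - \frac{\left(-3\right) \left(-5\right) + 3}{2} = - \frac{15 + 3}{2} = \left(- \frac{1}{2}\right) 18 = -9$)
$G = 32$ ($G = \left(-5 + 0\right) + 37 = -5 + 37 = 32$)
$S{\left(0,-11 \right)} + G \left(-31 + y\right) = \frac{5}{0 - 11} + 32 \left(-31 - 9\right) = \frac{5}{-11} + 32 \left(-40\right) = 5 \left(- \frac{1}{11}\right) - 1280 = - \frac{5}{11} - 1280 = - \frac{14085}{11}$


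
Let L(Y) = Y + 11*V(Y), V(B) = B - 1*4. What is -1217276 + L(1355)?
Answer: -1201060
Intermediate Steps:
V(B) = -4 + B (V(B) = B - 4 = -4 + B)
L(Y) = -44 + 12*Y (L(Y) = Y + 11*(-4 + Y) = Y + (-44 + 11*Y) = -44 + 12*Y)
-1217276 + L(1355) = -1217276 + (-44 + 12*1355) = -1217276 + (-44 + 16260) = -1217276 + 16216 = -1201060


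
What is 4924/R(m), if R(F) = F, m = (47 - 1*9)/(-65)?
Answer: -160030/19 ≈ -8422.6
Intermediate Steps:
m = -38/65 (m = (47 - 9)*(-1/65) = 38*(-1/65) = -38/65 ≈ -0.58462)
4924/R(m) = 4924/(-38/65) = 4924*(-65/38) = -160030/19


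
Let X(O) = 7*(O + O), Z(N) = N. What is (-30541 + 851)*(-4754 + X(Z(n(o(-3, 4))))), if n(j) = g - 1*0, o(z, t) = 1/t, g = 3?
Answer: 139899280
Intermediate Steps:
n(j) = 3 (n(j) = 3 - 1*0 = 3 + 0 = 3)
X(O) = 14*O (X(O) = 7*(2*O) = 14*O)
(-30541 + 851)*(-4754 + X(Z(n(o(-3, 4))))) = (-30541 + 851)*(-4754 + 14*3) = -29690*(-4754 + 42) = -29690*(-4712) = 139899280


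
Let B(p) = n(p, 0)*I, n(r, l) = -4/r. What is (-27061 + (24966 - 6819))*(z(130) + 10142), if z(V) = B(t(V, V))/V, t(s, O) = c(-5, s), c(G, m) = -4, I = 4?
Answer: -5876394048/65 ≈ -9.0406e+7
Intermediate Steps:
t(s, O) = -4
B(p) = -16/p (B(p) = -4/p*4 = -16/p)
z(V) = 4/V (z(V) = (-16/(-4))/V = (-16*(-1/4))/V = 4/V)
(-27061 + (24966 - 6819))*(z(130) + 10142) = (-27061 + (24966 - 6819))*(4/130 + 10142) = (-27061 + 18147)*(4*(1/130) + 10142) = -8914*(2/65 + 10142) = -8914*659232/65 = -5876394048/65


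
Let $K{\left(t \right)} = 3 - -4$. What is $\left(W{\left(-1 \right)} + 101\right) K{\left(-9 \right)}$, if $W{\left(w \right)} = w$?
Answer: $700$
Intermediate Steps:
$K{\left(t \right)} = 7$ ($K{\left(t \right)} = 3 + 4 = 7$)
$\left(W{\left(-1 \right)} + 101\right) K{\left(-9 \right)} = \left(-1 + 101\right) 7 = 100 \cdot 7 = 700$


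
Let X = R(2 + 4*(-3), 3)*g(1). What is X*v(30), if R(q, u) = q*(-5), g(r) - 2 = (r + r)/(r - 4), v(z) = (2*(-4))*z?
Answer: -16000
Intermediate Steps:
v(z) = -8*z
g(r) = 2 + 2*r/(-4 + r) (g(r) = 2 + (r + r)/(r - 4) = 2 + (2*r)/(-4 + r) = 2 + 2*r/(-4 + r))
R(q, u) = -5*q
X = 200/3 (X = (-5*(2 + 4*(-3)))*(4*(-2 + 1)/(-4 + 1)) = (-5*(2 - 12))*(4*(-1)/(-3)) = (-5*(-10))*(4*(-⅓)*(-1)) = 50*(4/3) = 200/3 ≈ 66.667)
X*v(30) = 200*(-8*30)/3 = (200/3)*(-240) = -16000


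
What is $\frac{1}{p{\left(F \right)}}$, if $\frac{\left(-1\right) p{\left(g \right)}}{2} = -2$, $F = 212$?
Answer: $\frac{1}{4} \approx 0.25$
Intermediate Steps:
$p{\left(g \right)} = 4$ ($p{\left(g \right)} = \left(-2\right) \left(-2\right) = 4$)
$\frac{1}{p{\left(F \right)}} = \frac{1}{4}$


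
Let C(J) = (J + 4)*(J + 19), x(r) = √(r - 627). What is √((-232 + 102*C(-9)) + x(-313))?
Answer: √(-5332 + 2*I*√235) ≈ 0.2099 + 73.021*I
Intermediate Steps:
x(r) = √(-627 + r)
C(J) = (4 + J)*(19 + J)
√((-232 + 102*C(-9)) + x(-313)) = √((-232 + 102*(76 + (-9)² + 23*(-9))) + √(-627 - 313)) = √((-232 + 102*(76 + 81 - 207)) + √(-940)) = √((-232 + 102*(-50)) + 2*I*√235) = √((-232 - 5100) + 2*I*√235) = √(-5332 + 2*I*√235)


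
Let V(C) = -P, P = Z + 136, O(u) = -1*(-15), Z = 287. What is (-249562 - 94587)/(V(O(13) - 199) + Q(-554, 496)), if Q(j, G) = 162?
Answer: 344149/261 ≈ 1318.6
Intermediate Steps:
O(u) = 15
P = 423 (P = 287 + 136 = 423)
V(C) = -423 (V(C) = -1*423 = -423)
(-249562 - 94587)/(V(O(13) - 199) + Q(-554, 496)) = (-249562 - 94587)/(-423 + 162) = -344149/(-261) = -344149*(-1/261) = 344149/261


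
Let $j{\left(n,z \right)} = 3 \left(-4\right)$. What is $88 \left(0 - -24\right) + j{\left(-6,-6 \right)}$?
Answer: $2100$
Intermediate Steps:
$j{\left(n,z \right)} = -12$
$88 \left(0 - -24\right) + j{\left(-6,-6 \right)} = 88 \left(0 - -24\right) - 12 = 88 \left(0 + 24\right) - 12 = 88 \cdot 24 - 12 = 2112 - 12 = 2100$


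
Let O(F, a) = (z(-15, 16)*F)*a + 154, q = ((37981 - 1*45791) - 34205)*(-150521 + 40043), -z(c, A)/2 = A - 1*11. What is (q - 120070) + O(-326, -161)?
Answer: 4641088394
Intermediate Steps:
z(c, A) = 22 - 2*A (z(c, A) = -2*(A - 1*11) = -2*(A - 11) = -2*(-11 + A) = 22 - 2*A)
q = 4641733170 (q = ((37981 - 45791) - 34205)*(-110478) = (-7810 - 34205)*(-110478) = -42015*(-110478) = 4641733170)
O(F, a) = 154 - 10*F*a (O(F, a) = ((22 - 2*16)*F)*a + 154 = ((22 - 32)*F)*a + 154 = (-10*F)*a + 154 = -10*F*a + 154 = 154 - 10*F*a)
(q - 120070) + O(-326, -161) = (4641733170 - 120070) + (154 - 10*(-326)*(-161)) = 4641613100 + (154 - 524860) = 4641613100 - 524706 = 4641088394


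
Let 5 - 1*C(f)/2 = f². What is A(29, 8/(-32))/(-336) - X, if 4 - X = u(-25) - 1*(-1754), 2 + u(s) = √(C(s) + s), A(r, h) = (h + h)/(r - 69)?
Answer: 46986239/26880 + I*√1265 ≈ 1748.0 + 35.567*I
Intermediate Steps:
C(f) = 10 - 2*f²
A(r, h) = 2*h/(-69 + r) (A(r, h) = (2*h)/(-69 + r) = 2*h/(-69 + r))
u(s) = -2 + √(10 + s - 2*s²) (u(s) = -2 + √((10 - 2*s²) + s) = -2 + √(10 + s - 2*s²))
X = -1748 - I*√1265 (X = 4 - ((-2 + √(10 - 25 - 2*(-25)²)) - 1*(-1754)) = 4 - ((-2 + √(10 - 25 - 2*625)) + 1754) = 4 - ((-2 + √(10 - 25 - 1250)) + 1754) = 4 - ((-2 + √(-1265)) + 1754) = 4 - ((-2 + I*√1265) + 1754) = 4 - (1752 + I*√1265) = 4 + (-1752 - I*√1265) = -1748 - I*√1265 ≈ -1748.0 - 35.567*I)
A(29, 8/(-32))/(-336) - X = (2*(8/(-32))/(-69 + 29))/(-336) - (-1748 - I*√1265) = (2*(8*(-1/32))/(-40))*(-1/336) + (1748 + I*√1265) = (2*(-¼)*(-1/40))*(-1/336) + (1748 + I*√1265) = (1/80)*(-1/336) + (1748 + I*√1265) = -1/26880 + (1748 + I*√1265) = 46986239/26880 + I*√1265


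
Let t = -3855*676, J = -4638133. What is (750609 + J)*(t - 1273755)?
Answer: 15082562926140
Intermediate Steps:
t = -2605980
(750609 + J)*(t - 1273755) = (750609 - 4638133)*(-2605980 - 1273755) = -3887524*(-3879735) = 15082562926140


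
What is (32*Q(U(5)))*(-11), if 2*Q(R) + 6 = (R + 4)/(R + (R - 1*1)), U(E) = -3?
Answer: 7568/7 ≈ 1081.1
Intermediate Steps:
Q(R) = -3 + (4 + R)/(2*(-1 + 2*R)) (Q(R) = -3 + ((R + 4)/(R + (R - 1*1)))/2 = -3 + ((4 + R)/(R + (R - 1)))/2 = -3 + ((4 + R)/(R + (-1 + R)))/2 = -3 + ((4 + R)/(-1 + 2*R))/2 = -3 + (4 + R)/(2*(-1 + 2*R)))
(32*Q(U(5)))*(-11) = (32*((10 - 11*(-3))/(2*(-1 + 2*(-3)))))*(-11) = (32*((10 + 33)/(2*(-1 - 6))))*(-11) = (32*((½)*43/(-7)))*(-11) = (32*((½)*(-⅐)*43))*(-11) = (32*(-43/14))*(-11) = -688/7*(-11) = 7568/7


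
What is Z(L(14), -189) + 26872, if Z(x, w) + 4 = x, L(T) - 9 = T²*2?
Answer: 27269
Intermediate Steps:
L(T) = 9 + 2*T² (L(T) = 9 + T²*2 = 9 + 2*T²)
Z(x, w) = -4 + x
Z(L(14), -189) + 26872 = (-4 + (9 + 2*14²)) + 26872 = (-4 + (9 + 2*196)) + 26872 = (-4 + (9 + 392)) + 26872 = (-4 + 401) + 26872 = 397 + 26872 = 27269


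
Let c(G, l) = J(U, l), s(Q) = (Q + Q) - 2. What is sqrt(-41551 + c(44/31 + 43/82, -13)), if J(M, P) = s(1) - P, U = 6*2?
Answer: I*sqrt(41538) ≈ 203.81*I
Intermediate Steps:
s(Q) = -2 + 2*Q (s(Q) = 2*Q - 2 = -2 + 2*Q)
U = 12
J(M, P) = -P (J(M, P) = (-2 + 2*1) - P = (-2 + 2) - P = 0 - P = -P)
c(G, l) = -l
sqrt(-41551 + c(44/31 + 43/82, -13)) = sqrt(-41551 - 1*(-13)) = sqrt(-41551 + 13) = sqrt(-41538) = I*sqrt(41538)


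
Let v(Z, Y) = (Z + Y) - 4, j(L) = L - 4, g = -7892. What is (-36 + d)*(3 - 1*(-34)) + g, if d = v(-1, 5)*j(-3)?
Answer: -9224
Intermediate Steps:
j(L) = -4 + L
v(Z, Y) = -4 + Y + Z (v(Z, Y) = (Y + Z) - 4 = -4 + Y + Z)
d = 0 (d = (-4 + 5 - 1)*(-4 - 3) = 0*(-7) = 0)
(-36 + d)*(3 - 1*(-34)) + g = (-36 + 0)*(3 - 1*(-34)) - 7892 = -36*(3 + 34) - 7892 = -36*37 - 7892 = -1332 - 7892 = -9224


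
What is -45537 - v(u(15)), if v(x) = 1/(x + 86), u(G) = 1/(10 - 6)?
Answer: -15710269/345 ≈ -45537.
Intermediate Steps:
u(G) = ¼ (u(G) = 1/4 = ¼)
v(x) = 1/(86 + x)
-45537 - v(u(15)) = -45537 - 1/(86 + ¼) = -45537 - 1/345/4 = -45537 - 1*4/345 = -45537 - 4/345 = -15710269/345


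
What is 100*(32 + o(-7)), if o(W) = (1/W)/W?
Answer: 156900/49 ≈ 3202.0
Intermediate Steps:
o(W) = W⁻² (o(W) = 1/(W*W) = W⁻²)
100*(32 + o(-7)) = 100*(32 + (-7)⁻²) = 100*(32 + 1/49) = 100*(1569/49) = 156900/49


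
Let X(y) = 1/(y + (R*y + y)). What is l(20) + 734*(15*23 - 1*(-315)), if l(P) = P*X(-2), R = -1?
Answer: 484430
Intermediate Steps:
X(y) = 1/y (X(y) = 1/(y + (-y + y)) = 1/(y + 0) = 1/y)
l(P) = -P/2 (l(P) = P/(-2) = P*(-1/2) = -P/2)
l(20) + 734*(15*23 - 1*(-315)) = -1/2*20 + 734*(15*23 - 1*(-315)) = -10 + 734*(345 + 315) = -10 + 734*660 = -10 + 484440 = 484430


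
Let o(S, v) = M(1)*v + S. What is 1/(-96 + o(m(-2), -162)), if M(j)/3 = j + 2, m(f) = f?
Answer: -1/1556 ≈ -0.00064267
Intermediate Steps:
M(j) = 6 + 3*j (M(j) = 3*(j + 2) = 3*(2 + j) = 6 + 3*j)
o(S, v) = S + 9*v (o(S, v) = (6 + 3*1)*v + S = (6 + 3)*v + S = 9*v + S = S + 9*v)
1/(-96 + o(m(-2), -162)) = 1/(-96 + (-2 + 9*(-162))) = 1/(-96 + (-2 - 1458)) = 1/(-96 - 1460) = 1/(-1556) = -1/1556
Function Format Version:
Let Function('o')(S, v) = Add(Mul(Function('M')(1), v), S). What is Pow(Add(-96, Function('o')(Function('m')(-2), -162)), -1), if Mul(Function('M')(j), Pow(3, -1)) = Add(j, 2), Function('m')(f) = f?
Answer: Rational(-1, 1556) ≈ -0.00064267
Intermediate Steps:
Function('M')(j) = Add(6, Mul(3, j)) (Function('M')(j) = Mul(3, Add(j, 2)) = Mul(3, Add(2, j)) = Add(6, Mul(3, j)))
Function('o')(S, v) = Add(S, Mul(9, v)) (Function('o')(S, v) = Add(Mul(Add(6, Mul(3, 1)), v), S) = Add(Mul(Add(6, 3), v), S) = Add(Mul(9, v), S) = Add(S, Mul(9, v)))
Pow(Add(-96, Function('o')(Function('m')(-2), -162)), -1) = Pow(Add(-96, Add(-2, Mul(9, -162))), -1) = Pow(Add(-96, Add(-2, -1458)), -1) = Pow(Add(-96, -1460), -1) = Pow(-1556, -1) = Rational(-1, 1556)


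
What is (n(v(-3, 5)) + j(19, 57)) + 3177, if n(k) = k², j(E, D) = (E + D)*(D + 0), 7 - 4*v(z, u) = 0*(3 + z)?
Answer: 120193/16 ≈ 7512.1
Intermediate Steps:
v(z, u) = 7/4 (v(z, u) = 7/4 - 0*(3 + z) = 7/4 - ¼*0 = 7/4 + 0 = 7/4)
j(E, D) = D*(D + E) (j(E, D) = (D + E)*D = D*(D + E))
(n(v(-3, 5)) + j(19, 57)) + 3177 = ((7/4)² + 57*(57 + 19)) + 3177 = (49/16 + 57*76) + 3177 = (49/16 + 4332) + 3177 = 69361/16 + 3177 = 120193/16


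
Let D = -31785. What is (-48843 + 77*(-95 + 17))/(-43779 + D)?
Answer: 18283/25188 ≈ 0.72586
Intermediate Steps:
(-48843 + 77*(-95 + 17))/(-43779 + D) = (-48843 + 77*(-95 + 17))/(-43779 - 31785) = (-48843 + 77*(-78))/(-75564) = (-48843 - 6006)*(-1/75564) = -54849*(-1/75564) = 18283/25188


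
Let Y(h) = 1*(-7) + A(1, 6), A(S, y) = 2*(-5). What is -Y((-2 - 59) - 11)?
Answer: 17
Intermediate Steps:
A(S, y) = -10
Y(h) = -17 (Y(h) = 1*(-7) - 10 = -7 - 10 = -17)
-Y((-2 - 59) - 11) = -1*(-17) = 17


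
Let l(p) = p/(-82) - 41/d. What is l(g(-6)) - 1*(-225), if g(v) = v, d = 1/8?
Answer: -4220/41 ≈ -102.93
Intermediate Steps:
d = 1/8 ≈ 0.12500
l(p) = -328 - p/82 (l(p) = p/(-82) - 41/1/8 = p*(-1/82) - 41*8 = -p/82 - 328 = -328 - p/82)
l(g(-6)) - 1*(-225) = (-328 - 1/82*(-6)) - 1*(-225) = (-328 + 3/41) + 225 = -13445/41 + 225 = -4220/41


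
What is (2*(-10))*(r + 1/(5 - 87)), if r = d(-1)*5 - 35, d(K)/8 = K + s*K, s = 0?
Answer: 61510/41 ≈ 1500.2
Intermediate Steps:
d(K) = 8*K (d(K) = 8*(K + 0*K) = 8*(K + 0) = 8*K)
r = -75 (r = (8*(-1))*5 - 35 = -8*5 - 35 = -40 - 35 = -75)
(2*(-10))*(r + 1/(5 - 87)) = (2*(-10))*(-75 + 1/(5 - 87)) = -20*(-75 + 1/(-82)) = -20*(-75 - 1/82) = -20*(-6151/82) = 61510/41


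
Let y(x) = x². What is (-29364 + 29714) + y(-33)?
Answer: 1439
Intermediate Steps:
(-29364 + 29714) + y(-33) = (-29364 + 29714) + (-33)² = 350 + 1089 = 1439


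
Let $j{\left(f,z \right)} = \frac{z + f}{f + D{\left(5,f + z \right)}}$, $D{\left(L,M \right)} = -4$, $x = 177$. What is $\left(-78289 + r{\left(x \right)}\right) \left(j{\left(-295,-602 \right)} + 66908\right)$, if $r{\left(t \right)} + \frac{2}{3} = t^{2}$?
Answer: $- \frac{9426555502}{3} \approx -3.1422 \cdot 10^{9}$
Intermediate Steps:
$r{\left(t \right)} = - \frac{2}{3} + t^{2}$
$j{\left(f,z \right)} = \frac{f + z}{-4 + f}$ ($j{\left(f,z \right)} = \frac{z + f}{f - 4} = \frac{f + z}{-4 + f}$)
$\left(-78289 + r{\left(x \right)}\right) \left(j{\left(-295,-602 \right)} + 66908\right) = \left(-78289 - \left(\frac{2}{3} - 177^{2}\right)\right) \left(\frac{-295 - 602}{-4 - 295} + 66908\right) = \left(-78289 + \left(- \frac{2}{3} + 31329\right)\right) \left(\frac{1}{-299} \left(-897\right) + 66908\right) = \left(-78289 + \frac{93985}{3}\right) \left(\left(- \frac{1}{299}\right) \left(-897\right) + 66908\right) = - \frac{140882 \left(3 + 66908\right)}{3} = \left(- \frac{140882}{3}\right) 66911 = - \frac{9426555502}{3}$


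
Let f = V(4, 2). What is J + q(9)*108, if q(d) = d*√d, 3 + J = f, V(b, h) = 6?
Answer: 2919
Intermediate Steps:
f = 6
J = 3 (J = -3 + 6 = 3)
q(d) = d^(3/2)
J + q(9)*108 = 3 + 9^(3/2)*108 = 3 + 27*108 = 3 + 2916 = 2919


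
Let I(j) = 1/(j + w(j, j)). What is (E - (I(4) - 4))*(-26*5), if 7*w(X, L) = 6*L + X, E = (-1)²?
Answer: -2535/4 ≈ -633.75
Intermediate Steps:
E = 1
w(X, L) = X/7 + 6*L/7 (w(X, L) = (6*L + X)/7 = (X + 6*L)/7 = X/7 + 6*L/7)
I(j) = 1/(2*j) (I(j) = 1/(j + (j/7 + 6*j/7)) = 1/(j + j) = 1/(2*j))
(E - (I(4) - 4))*(-26*5) = (1 - ((½)/4 - 4))*(-26*5) = (1 - ((½)*(¼) - 4))*(-130) = (1 - (⅛ - 4))*(-130) = (1 - 1*(-31/8))*(-130) = (1 + 31/8)*(-130) = (39/8)*(-130) = -2535/4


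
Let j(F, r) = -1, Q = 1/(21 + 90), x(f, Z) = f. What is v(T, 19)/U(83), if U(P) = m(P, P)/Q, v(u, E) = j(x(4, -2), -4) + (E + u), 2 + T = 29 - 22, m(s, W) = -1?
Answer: -23/111 ≈ -0.20721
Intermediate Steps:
T = 5 (T = -2 + (29 - 22) = -2 + 7 = 5)
Q = 1/111 ≈ 0.0090090
v(u, E) = -1 + E + u (v(u, E) = -1 + (E + u) = -1 + E + u)
U(P) = -111 (U(P) = -1/1/111 = -1*111 = -111)
v(T, 19)/U(83) = (-1 + 19 + 5)/(-111) = 23*(-1/111) = -23/111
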